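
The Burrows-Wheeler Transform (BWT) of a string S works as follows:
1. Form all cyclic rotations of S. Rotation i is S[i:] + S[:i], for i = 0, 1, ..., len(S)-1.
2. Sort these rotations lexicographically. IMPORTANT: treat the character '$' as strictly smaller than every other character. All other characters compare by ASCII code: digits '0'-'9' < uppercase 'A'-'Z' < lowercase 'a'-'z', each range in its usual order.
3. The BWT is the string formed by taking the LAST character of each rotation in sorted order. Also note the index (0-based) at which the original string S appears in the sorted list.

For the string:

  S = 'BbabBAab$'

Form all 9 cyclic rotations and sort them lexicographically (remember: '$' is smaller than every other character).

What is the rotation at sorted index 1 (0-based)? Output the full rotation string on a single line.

Answer: Aab$BbabB

Derivation:
All 9 rotations (rotation i = S[i:]+S[:i]):
  rot[0] = BbabBAab$
  rot[1] = babBAab$B
  rot[2] = abBAab$Bb
  rot[3] = bBAab$Bba
  rot[4] = BAab$Bbab
  rot[5] = Aab$BbabB
  rot[6] = ab$BbabBA
  rot[7] = b$BbabBAa
  rot[8] = $BbabBAab
Sorted (with $ < everything):
  sorted[0] = $BbabBAab
  sorted[1] = Aab$BbabB
  sorted[2] = BAab$Bbab
  sorted[3] = BbabBAab$
  sorted[4] = ab$BbabBA
  sorted[5] = abBAab$Bb
  sorted[6] = b$BbabBAa
  sorted[7] = bBAab$Bba
  sorted[8] = babBAab$B
sorted[1] = Aab$BbabB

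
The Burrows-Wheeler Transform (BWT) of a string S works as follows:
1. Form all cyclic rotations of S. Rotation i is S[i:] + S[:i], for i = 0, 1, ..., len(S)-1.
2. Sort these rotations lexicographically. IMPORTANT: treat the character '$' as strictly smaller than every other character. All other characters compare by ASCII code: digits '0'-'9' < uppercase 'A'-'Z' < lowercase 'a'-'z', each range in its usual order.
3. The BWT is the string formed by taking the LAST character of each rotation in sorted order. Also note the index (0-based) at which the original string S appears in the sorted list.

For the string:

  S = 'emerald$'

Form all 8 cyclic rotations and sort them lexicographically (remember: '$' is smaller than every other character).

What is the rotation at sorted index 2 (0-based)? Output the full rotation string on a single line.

All 8 rotations (rotation i = S[i:]+S[:i]):
  rot[0] = emerald$
  rot[1] = merald$e
  rot[2] = erald$em
  rot[3] = rald$eme
  rot[4] = ald$emer
  rot[5] = ld$emera
  rot[6] = d$emeral
  rot[7] = $emerald
Sorted (with $ < everything):
  sorted[0] = $emerald
  sorted[1] = ald$emer
  sorted[2] = d$emeral
  sorted[3] = emerald$
  sorted[4] = erald$em
  sorted[5] = ld$emera
  sorted[6] = merald$e
  sorted[7] = rald$eme
sorted[2] = d$emeral

Answer: d$emeral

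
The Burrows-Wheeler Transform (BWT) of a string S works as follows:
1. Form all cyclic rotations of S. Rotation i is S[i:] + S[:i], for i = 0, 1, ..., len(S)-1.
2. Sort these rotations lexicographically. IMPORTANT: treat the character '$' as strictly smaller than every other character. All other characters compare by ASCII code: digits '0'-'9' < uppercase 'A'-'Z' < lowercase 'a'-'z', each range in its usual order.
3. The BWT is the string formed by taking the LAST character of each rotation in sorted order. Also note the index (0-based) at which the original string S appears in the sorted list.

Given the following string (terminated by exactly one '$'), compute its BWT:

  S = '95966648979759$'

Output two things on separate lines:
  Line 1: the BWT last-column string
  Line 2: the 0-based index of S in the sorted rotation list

All 15 rotations (rotation i = S[i:]+S[:i]):
  rot[0] = 95966648979759$
  rot[1] = 5966648979759$9
  rot[2] = 966648979759$95
  rot[3] = 66648979759$959
  rot[4] = 6648979759$9596
  rot[5] = 648979759$95966
  rot[6] = 48979759$959666
  rot[7] = 8979759$9596664
  rot[8] = 979759$95966648
  rot[9] = 79759$959666489
  rot[10] = 9759$9596664897
  rot[11] = 759$95966648979
  rot[12] = 59$959666489797
  rot[13] = 9$9596664897975
  rot[14] = $95966648979759
Sorted (with $ < everything):
  sorted[0] = $95966648979759  (last char: '9')
  sorted[1] = 48979759$959666  (last char: '6')
  sorted[2] = 59$959666489797  (last char: '7')
  sorted[3] = 5966648979759$9  (last char: '9')
  sorted[4] = 648979759$95966  (last char: '6')
  sorted[5] = 6648979759$9596  (last char: '6')
  sorted[6] = 66648979759$959  (last char: '9')
  sorted[7] = 759$95966648979  (last char: '9')
  sorted[8] = 79759$959666489  (last char: '9')
  sorted[9] = 8979759$9596664  (last char: '4')
  sorted[10] = 9$9596664897975  (last char: '5')
  sorted[11] = 95966648979759$  (last char: '$')
  sorted[12] = 966648979759$95  (last char: '5')
  sorted[13] = 9759$9596664897  (last char: '7')
  sorted[14] = 979759$95966648  (last char: '8')
Last column: 96796699945$578
Original string S is at sorted index 11

Answer: 96796699945$578
11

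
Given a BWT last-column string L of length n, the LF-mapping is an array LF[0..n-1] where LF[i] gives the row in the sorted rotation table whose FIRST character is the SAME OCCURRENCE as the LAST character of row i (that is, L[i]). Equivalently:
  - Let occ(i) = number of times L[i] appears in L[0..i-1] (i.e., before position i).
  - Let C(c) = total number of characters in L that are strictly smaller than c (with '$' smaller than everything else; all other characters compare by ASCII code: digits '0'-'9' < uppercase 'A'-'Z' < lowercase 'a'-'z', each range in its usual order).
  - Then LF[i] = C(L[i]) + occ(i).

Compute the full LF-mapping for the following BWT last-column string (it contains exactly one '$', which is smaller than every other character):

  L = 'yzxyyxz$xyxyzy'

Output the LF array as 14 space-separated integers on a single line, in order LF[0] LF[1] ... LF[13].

Char counts: '$':1, 'x':4, 'y':6, 'z':3
C (first-col start): C('$')=0, C('x')=1, C('y')=5, C('z')=11
L[0]='y': occ=0, LF[0]=C('y')+0=5+0=5
L[1]='z': occ=0, LF[1]=C('z')+0=11+0=11
L[2]='x': occ=0, LF[2]=C('x')+0=1+0=1
L[3]='y': occ=1, LF[3]=C('y')+1=5+1=6
L[4]='y': occ=2, LF[4]=C('y')+2=5+2=7
L[5]='x': occ=1, LF[5]=C('x')+1=1+1=2
L[6]='z': occ=1, LF[6]=C('z')+1=11+1=12
L[7]='$': occ=0, LF[7]=C('$')+0=0+0=0
L[8]='x': occ=2, LF[8]=C('x')+2=1+2=3
L[9]='y': occ=3, LF[9]=C('y')+3=5+3=8
L[10]='x': occ=3, LF[10]=C('x')+3=1+3=4
L[11]='y': occ=4, LF[11]=C('y')+4=5+4=9
L[12]='z': occ=2, LF[12]=C('z')+2=11+2=13
L[13]='y': occ=5, LF[13]=C('y')+5=5+5=10

Answer: 5 11 1 6 7 2 12 0 3 8 4 9 13 10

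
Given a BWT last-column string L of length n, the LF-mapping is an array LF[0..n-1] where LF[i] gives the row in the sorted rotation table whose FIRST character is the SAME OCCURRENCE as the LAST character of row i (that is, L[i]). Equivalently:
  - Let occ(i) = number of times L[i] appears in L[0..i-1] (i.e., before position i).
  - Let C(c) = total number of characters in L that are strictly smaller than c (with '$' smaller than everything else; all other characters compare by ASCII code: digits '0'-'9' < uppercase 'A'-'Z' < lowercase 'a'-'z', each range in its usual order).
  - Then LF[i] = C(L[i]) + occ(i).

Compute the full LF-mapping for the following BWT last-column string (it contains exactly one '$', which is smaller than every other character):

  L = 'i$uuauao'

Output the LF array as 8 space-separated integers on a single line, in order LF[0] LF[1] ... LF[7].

Answer: 3 0 5 6 1 7 2 4

Derivation:
Char counts: '$':1, 'a':2, 'i':1, 'o':1, 'u':3
C (first-col start): C('$')=0, C('a')=1, C('i')=3, C('o')=4, C('u')=5
L[0]='i': occ=0, LF[0]=C('i')+0=3+0=3
L[1]='$': occ=0, LF[1]=C('$')+0=0+0=0
L[2]='u': occ=0, LF[2]=C('u')+0=5+0=5
L[3]='u': occ=1, LF[3]=C('u')+1=5+1=6
L[4]='a': occ=0, LF[4]=C('a')+0=1+0=1
L[5]='u': occ=2, LF[5]=C('u')+2=5+2=7
L[6]='a': occ=1, LF[6]=C('a')+1=1+1=2
L[7]='o': occ=0, LF[7]=C('o')+0=4+0=4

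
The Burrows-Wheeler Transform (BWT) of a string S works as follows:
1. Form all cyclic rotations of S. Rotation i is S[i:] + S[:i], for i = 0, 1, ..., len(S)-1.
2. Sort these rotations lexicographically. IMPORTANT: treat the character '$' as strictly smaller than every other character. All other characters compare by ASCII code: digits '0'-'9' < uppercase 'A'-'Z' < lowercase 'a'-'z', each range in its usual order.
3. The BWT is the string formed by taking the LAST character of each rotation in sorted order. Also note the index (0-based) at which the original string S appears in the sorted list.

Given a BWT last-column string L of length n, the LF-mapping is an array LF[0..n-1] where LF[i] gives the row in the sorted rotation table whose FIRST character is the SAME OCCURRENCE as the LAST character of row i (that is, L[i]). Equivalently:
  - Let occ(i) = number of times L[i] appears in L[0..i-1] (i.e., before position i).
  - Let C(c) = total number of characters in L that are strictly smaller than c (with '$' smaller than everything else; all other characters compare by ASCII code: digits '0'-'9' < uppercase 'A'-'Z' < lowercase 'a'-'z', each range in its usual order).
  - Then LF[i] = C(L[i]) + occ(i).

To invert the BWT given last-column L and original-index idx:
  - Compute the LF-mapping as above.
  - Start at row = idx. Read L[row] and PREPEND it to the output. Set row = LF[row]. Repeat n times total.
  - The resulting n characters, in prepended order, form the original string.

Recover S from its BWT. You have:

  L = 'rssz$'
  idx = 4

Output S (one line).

Answer: zssr$

Derivation:
LF mapping: 1 2 3 4 0
Walk LF starting at row 4, prepending L[row]:
  step 1: row=4, L[4]='$', prepend. Next row=LF[4]=0
  step 2: row=0, L[0]='r', prepend. Next row=LF[0]=1
  step 3: row=1, L[1]='s', prepend. Next row=LF[1]=2
  step 4: row=2, L[2]='s', prepend. Next row=LF[2]=3
  step 5: row=3, L[3]='z', prepend. Next row=LF[3]=4
Reversed output: zssr$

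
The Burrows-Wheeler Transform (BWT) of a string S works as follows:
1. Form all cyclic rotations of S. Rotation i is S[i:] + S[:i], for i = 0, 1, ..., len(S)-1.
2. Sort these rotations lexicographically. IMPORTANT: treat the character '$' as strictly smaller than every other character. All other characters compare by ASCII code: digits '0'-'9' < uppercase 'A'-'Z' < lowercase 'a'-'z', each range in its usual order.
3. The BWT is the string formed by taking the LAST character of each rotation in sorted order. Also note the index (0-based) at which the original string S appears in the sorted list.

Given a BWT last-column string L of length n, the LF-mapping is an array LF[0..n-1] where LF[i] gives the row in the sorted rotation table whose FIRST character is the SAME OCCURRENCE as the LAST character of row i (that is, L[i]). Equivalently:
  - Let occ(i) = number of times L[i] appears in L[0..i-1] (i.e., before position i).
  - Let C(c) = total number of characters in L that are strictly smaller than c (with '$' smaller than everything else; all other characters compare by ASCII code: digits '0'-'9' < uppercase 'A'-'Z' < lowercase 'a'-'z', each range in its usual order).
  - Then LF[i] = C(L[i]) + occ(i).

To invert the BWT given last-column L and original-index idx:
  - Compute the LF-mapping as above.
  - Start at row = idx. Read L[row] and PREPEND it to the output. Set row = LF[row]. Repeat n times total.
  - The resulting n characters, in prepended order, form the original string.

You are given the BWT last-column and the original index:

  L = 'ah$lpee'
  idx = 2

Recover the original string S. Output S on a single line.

Answer: elepha$

Derivation:
LF mapping: 1 4 0 5 6 2 3
Walk LF starting at row 2, prepending L[row]:
  step 1: row=2, L[2]='$', prepend. Next row=LF[2]=0
  step 2: row=0, L[0]='a', prepend. Next row=LF[0]=1
  step 3: row=1, L[1]='h', prepend. Next row=LF[1]=4
  step 4: row=4, L[4]='p', prepend. Next row=LF[4]=6
  step 5: row=6, L[6]='e', prepend. Next row=LF[6]=3
  step 6: row=3, L[3]='l', prepend. Next row=LF[3]=5
  step 7: row=5, L[5]='e', prepend. Next row=LF[5]=2
Reversed output: elepha$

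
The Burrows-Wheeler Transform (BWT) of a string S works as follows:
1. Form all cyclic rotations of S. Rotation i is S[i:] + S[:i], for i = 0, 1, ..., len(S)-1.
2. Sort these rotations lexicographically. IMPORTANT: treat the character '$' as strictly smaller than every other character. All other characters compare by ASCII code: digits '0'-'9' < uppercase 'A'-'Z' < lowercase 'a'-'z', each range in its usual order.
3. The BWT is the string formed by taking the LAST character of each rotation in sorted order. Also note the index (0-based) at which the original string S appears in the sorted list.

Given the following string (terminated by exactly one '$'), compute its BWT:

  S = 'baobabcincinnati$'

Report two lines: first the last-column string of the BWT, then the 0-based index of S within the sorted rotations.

All 17 rotations (rotation i = S[i:]+S[:i]):
  rot[0] = baobabcincinnati$
  rot[1] = aobabcincinnati$b
  rot[2] = obabcincinnati$ba
  rot[3] = babcincinnati$bao
  rot[4] = abcincinnati$baob
  rot[5] = bcincinnati$baoba
  rot[6] = cincinnati$baobab
  rot[7] = incinnati$baobabc
  rot[8] = ncinnati$baobabci
  rot[9] = cinnati$baobabcin
  rot[10] = innati$baobabcinc
  rot[11] = nnati$baobabcinci
  rot[12] = nati$baobabcincin
  rot[13] = ati$baobabcincinn
  rot[14] = ti$baobabcincinna
  rot[15] = i$baobabcincinnat
  rot[16] = $baobabcincinnati
Sorted (with $ < everything):
  sorted[0] = $baobabcincinnati  (last char: 'i')
  sorted[1] = abcincinnati$baob  (last char: 'b')
  sorted[2] = aobabcincinnati$b  (last char: 'b')
  sorted[3] = ati$baobabcincinn  (last char: 'n')
  sorted[4] = babcincinnati$bao  (last char: 'o')
  sorted[5] = baobabcincinnati$  (last char: '$')
  sorted[6] = bcincinnati$baoba  (last char: 'a')
  sorted[7] = cincinnati$baobab  (last char: 'b')
  sorted[8] = cinnati$baobabcin  (last char: 'n')
  sorted[9] = i$baobabcincinnat  (last char: 't')
  sorted[10] = incinnati$baobabc  (last char: 'c')
  sorted[11] = innati$baobabcinc  (last char: 'c')
  sorted[12] = nati$baobabcincin  (last char: 'n')
  sorted[13] = ncinnati$baobabci  (last char: 'i')
  sorted[14] = nnati$baobabcinci  (last char: 'i')
  sorted[15] = obabcincinnati$ba  (last char: 'a')
  sorted[16] = ti$baobabcincinna  (last char: 'a')
Last column: ibbno$abntccniiaa
Original string S is at sorted index 5

Answer: ibbno$abntccniiaa
5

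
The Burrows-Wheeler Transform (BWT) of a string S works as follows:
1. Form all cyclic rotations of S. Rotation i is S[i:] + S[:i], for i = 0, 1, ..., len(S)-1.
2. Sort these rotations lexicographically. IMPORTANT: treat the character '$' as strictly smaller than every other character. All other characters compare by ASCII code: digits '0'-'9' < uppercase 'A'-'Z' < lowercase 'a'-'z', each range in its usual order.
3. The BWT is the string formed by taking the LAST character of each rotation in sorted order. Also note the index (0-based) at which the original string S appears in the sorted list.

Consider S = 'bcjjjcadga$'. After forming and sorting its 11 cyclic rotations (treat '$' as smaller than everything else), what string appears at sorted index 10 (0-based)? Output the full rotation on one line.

All 11 rotations (rotation i = S[i:]+S[:i]):
  rot[0] = bcjjjcadga$
  rot[1] = cjjjcadga$b
  rot[2] = jjjcadga$bc
  rot[3] = jjcadga$bcj
  rot[4] = jcadga$bcjj
  rot[5] = cadga$bcjjj
  rot[6] = adga$bcjjjc
  rot[7] = dga$bcjjjca
  rot[8] = ga$bcjjjcad
  rot[9] = a$bcjjjcadg
  rot[10] = $bcjjjcadga
Sorted (with $ < everything):
  sorted[0] = $bcjjjcadga
  sorted[1] = a$bcjjjcadg
  sorted[2] = adga$bcjjjc
  sorted[3] = bcjjjcadga$
  sorted[4] = cadga$bcjjj
  sorted[5] = cjjjcadga$b
  sorted[6] = dga$bcjjjca
  sorted[7] = ga$bcjjjcad
  sorted[8] = jcadga$bcjj
  sorted[9] = jjcadga$bcj
  sorted[10] = jjjcadga$bc
sorted[10] = jjjcadga$bc

Answer: jjjcadga$bc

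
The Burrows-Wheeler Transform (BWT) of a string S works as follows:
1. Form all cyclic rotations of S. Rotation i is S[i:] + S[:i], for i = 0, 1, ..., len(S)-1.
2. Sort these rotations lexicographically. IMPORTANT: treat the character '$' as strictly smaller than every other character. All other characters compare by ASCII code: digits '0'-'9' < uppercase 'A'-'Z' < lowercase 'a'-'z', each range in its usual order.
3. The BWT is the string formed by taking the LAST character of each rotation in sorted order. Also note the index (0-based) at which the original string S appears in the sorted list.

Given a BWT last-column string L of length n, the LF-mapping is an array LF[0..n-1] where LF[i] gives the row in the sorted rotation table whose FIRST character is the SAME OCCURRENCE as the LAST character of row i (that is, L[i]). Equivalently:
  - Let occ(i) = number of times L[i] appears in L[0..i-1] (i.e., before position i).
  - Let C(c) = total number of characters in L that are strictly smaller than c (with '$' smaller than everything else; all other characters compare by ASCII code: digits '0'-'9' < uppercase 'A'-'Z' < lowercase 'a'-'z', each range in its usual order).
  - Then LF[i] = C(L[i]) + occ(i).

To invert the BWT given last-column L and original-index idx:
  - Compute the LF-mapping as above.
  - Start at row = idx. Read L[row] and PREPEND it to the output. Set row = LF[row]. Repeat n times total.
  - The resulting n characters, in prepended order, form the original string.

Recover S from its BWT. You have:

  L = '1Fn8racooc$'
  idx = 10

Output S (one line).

LF mapping: 1 3 7 2 10 4 5 8 9 6 0
Walk LF starting at row 10, prepending L[row]:
  step 1: row=10, L[10]='$', prepend. Next row=LF[10]=0
  step 2: row=0, L[0]='1', prepend. Next row=LF[0]=1
  step 3: row=1, L[1]='F', prepend. Next row=LF[1]=3
  step 4: row=3, L[3]='8', prepend. Next row=LF[3]=2
  step 5: row=2, L[2]='n', prepend. Next row=LF[2]=7
  step 6: row=7, L[7]='o', prepend. Next row=LF[7]=8
  step 7: row=8, L[8]='o', prepend. Next row=LF[8]=9
  step 8: row=9, L[9]='c', prepend. Next row=LF[9]=6
  step 9: row=6, L[6]='c', prepend. Next row=LF[6]=5
  step 10: row=5, L[5]='a', prepend. Next row=LF[5]=4
  step 11: row=4, L[4]='r', prepend. Next row=LF[4]=10
Reversed output: raccoon8F1$

Answer: raccoon8F1$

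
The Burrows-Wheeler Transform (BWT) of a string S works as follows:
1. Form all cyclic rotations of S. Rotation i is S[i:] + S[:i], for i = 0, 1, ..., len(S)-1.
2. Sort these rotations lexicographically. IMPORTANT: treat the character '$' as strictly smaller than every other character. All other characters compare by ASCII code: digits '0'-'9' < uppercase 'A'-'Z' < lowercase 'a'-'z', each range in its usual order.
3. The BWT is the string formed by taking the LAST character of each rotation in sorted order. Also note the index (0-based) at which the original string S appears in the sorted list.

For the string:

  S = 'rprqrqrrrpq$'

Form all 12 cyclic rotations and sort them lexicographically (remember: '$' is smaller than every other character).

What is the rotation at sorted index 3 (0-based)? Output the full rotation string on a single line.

All 12 rotations (rotation i = S[i:]+S[:i]):
  rot[0] = rprqrqrrrpq$
  rot[1] = prqrqrrrpq$r
  rot[2] = rqrqrrrpq$rp
  rot[3] = qrqrrrpq$rpr
  rot[4] = rqrrrpq$rprq
  rot[5] = qrrrpq$rprqr
  rot[6] = rrrpq$rprqrq
  rot[7] = rrpq$rprqrqr
  rot[8] = rpq$rprqrqrr
  rot[9] = pq$rprqrqrrr
  rot[10] = q$rprqrqrrrp
  rot[11] = $rprqrqrrrpq
Sorted (with $ < everything):
  sorted[0] = $rprqrqrrrpq
  sorted[1] = pq$rprqrqrrr
  sorted[2] = prqrqrrrpq$r
  sorted[3] = q$rprqrqrrrp
  sorted[4] = qrqrrrpq$rpr
  sorted[5] = qrrrpq$rprqr
  sorted[6] = rpq$rprqrqrr
  sorted[7] = rprqrqrrrpq$
  sorted[8] = rqrqrrrpq$rp
  sorted[9] = rqrrrpq$rprq
  sorted[10] = rrpq$rprqrqr
  sorted[11] = rrrpq$rprqrq
sorted[3] = q$rprqrqrrrp

Answer: q$rprqrqrrrp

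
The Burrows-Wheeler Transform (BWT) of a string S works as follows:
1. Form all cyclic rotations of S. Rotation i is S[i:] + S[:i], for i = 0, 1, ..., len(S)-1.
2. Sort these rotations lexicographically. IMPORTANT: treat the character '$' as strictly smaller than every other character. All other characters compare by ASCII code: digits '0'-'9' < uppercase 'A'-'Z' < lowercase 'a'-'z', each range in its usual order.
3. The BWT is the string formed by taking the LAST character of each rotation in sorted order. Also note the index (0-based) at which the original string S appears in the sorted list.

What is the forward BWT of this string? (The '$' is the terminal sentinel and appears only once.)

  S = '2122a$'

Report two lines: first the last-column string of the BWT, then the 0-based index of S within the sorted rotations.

Answer: a2$122
2

Derivation:
All 6 rotations (rotation i = S[i:]+S[:i]):
  rot[0] = 2122a$
  rot[1] = 122a$2
  rot[2] = 22a$21
  rot[3] = 2a$212
  rot[4] = a$2122
  rot[5] = $2122a
Sorted (with $ < everything):
  sorted[0] = $2122a  (last char: 'a')
  sorted[1] = 122a$2  (last char: '2')
  sorted[2] = 2122a$  (last char: '$')
  sorted[3] = 22a$21  (last char: '1')
  sorted[4] = 2a$212  (last char: '2')
  sorted[5] = a$2122  (last char: '2')
Last column: a2$122
Original string S is at sorted index 2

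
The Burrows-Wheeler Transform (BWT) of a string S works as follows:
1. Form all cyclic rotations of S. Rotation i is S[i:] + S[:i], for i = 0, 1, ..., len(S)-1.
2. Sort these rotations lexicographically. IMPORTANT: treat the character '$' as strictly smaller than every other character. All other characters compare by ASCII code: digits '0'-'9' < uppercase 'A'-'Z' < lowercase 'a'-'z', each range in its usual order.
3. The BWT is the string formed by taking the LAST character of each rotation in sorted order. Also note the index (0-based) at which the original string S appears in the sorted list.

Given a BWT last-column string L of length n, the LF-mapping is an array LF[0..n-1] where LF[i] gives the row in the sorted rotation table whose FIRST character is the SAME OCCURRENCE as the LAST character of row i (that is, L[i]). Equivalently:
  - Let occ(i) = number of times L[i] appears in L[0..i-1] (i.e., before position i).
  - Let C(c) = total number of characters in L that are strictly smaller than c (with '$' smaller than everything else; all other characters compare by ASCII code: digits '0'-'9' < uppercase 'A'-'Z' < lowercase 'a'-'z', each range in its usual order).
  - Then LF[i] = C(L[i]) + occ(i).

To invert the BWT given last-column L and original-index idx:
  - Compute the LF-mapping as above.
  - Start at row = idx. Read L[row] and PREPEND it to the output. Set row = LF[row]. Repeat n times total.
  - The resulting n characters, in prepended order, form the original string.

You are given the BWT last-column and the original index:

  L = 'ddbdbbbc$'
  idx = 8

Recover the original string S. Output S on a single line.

Answer: dbcdbbbd$

Derivation:
LF mapping: 6 7 1 8 2 3 4 5 0
Walk LF starting at row 8, prepending L[row]:
  step 1: row=8, L[8]='$', prepend. Next row=LF[8]=0
  step 2: row=0, L[0]='d', prepend. Next row=LF[0]=6
  step 3: row=6, L[6]='b', prepend. Next row=LF[6]=4
  step 4: row=4, L[4]='b', prepend. Next row=LF[4]=2
  step 5: row=2, L[2]='b', prepend. Next row=LF[2]=1
  step 6: row=1, L[1]='d', prepend. Next row=LF[1]=7
  step 7: row=7, L[7]='c', prepend. Next row=LF[7]=5
  step 8: row=5, L[5]='b', prepend. Next row=LF[5]=3
  step 9: row=3, L[3]='d', prepend. Next row=LF[3]=8
Reversed output: dbcdbbbd$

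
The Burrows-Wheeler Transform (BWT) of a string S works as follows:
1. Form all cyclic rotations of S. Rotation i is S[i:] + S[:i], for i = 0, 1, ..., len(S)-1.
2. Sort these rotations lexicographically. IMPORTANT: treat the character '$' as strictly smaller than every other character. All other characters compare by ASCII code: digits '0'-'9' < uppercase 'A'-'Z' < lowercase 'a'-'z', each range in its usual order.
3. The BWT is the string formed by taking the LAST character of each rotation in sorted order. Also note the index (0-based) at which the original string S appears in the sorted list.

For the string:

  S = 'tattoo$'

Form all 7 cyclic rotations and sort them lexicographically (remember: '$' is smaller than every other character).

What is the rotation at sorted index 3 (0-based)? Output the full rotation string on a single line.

All 7 rotations (rotation i = S[i:]+S[:i]):
  rot[0] = tattoo$
  rot[1] = attoo$t
  rot[2] = ttoo$ta
  rot[3] = too$tat
  rot[4] = oo$tatt
  rot[5] = o$tatto
  rot[6] = $tattoo
Sorted (with $ < everything):
  sorted[0] = $tattoo
  sorted[1] = attoo$t
  sorted[2] = o$tatto
  sorted[3] = oo$tatt
  sorted[4] = tattoo$
  sorted[5] = too$tat
  sorted[6] = ttoo$ta
sorted[3] = oo$tatt

Answer: oo$tatt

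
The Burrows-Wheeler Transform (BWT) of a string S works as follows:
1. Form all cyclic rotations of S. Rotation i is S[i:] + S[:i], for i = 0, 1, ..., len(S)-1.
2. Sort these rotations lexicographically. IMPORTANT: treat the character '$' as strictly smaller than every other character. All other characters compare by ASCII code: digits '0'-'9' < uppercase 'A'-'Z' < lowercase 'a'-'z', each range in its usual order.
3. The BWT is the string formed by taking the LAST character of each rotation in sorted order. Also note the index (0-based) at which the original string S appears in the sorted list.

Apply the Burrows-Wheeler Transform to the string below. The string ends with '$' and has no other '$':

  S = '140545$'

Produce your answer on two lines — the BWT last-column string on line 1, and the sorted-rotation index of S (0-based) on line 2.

Answer: 54$1540
2

Derivation:
All 7 rotations (rotation i = S[i:]+S[:i]):
  rot[0] = 140545$
  rot[1] = 40545$1
  rot[2] = 0545$14
  rot[3] = 545$140
  rot[4] = 45$1405
  rot[5] = 5$14054
  rot[6] = $140545
Sorted (with $ < everything):
  sorted[0] = $140545  (last char: '5')
  sorted[1] = 0545$14  (last char: '4')
  sorted[2] = 140545$  (last char: '$')
  sorted[3] = 40545$1  (last char: '1')
  sorted[4] = 45$1405  (last char: '5')
  sorted[5] = 5$14054  (last char: '4')
  sorted[6] = 545$140  (last char: '0')
Last column: 54$1540
Original string S is at sorted index 2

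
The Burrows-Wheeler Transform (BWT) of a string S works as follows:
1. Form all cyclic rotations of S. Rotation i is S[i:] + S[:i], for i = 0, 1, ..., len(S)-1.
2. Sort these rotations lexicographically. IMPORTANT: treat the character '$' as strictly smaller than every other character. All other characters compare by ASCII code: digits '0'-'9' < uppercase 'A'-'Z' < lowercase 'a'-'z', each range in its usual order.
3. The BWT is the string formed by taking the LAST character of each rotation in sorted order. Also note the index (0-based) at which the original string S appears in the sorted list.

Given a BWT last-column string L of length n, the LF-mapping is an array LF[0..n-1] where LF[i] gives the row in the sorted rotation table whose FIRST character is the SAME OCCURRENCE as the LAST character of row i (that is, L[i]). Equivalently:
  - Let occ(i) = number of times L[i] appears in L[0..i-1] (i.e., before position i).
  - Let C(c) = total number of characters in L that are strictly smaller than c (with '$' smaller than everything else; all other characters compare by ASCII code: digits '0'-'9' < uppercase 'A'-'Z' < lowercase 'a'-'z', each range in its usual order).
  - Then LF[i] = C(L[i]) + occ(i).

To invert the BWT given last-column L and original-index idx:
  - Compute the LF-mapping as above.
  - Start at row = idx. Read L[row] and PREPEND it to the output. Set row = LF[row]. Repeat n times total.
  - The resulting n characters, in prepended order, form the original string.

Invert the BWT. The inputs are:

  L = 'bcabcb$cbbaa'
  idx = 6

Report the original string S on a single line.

LF mapping: 4 9 1 5 10 6 0 11 7 8 2 3
Walk LF starting at row 6, prepending L[row]:
  step 1: row=6, L[6]='$', prepend. Next row=LF[6]=0
  step 2: row=0, L[0]='b', prepend. Next row=LF[0]=4
  step 3: row=4, L[4]='c', prepend. Next row=LF[4]=10
  step 4: row=10, L[10]='a', prepend. Next row=LF[10]=2
  step 5: row=2, L[2]='a', prepend. Next row=LF[2]=1
  step 6: row=1, L[1]='c', prepend. Next row=LF[1]=9
  step 7: row=9, L[9]='b', prepend. Next row=LF[9]=8
  step 8: row=8, L[8]='b', prepend. Next row=LF[8]=7
  step 9: row=7, L[7]='c', prepend. Next row=LF[7]=11
  step 10: row=11, L[11]='a', prepend. Next row=LF[11]=3
  step 11: row=3, L[3]='b', prepend. Next row=LF[3]=5
  step 12: row=5, L[5]='b', prepend. Next row=LF[5]=6
Reversed output: bbacbbcaacb$

Answer: bbacbbcaacb$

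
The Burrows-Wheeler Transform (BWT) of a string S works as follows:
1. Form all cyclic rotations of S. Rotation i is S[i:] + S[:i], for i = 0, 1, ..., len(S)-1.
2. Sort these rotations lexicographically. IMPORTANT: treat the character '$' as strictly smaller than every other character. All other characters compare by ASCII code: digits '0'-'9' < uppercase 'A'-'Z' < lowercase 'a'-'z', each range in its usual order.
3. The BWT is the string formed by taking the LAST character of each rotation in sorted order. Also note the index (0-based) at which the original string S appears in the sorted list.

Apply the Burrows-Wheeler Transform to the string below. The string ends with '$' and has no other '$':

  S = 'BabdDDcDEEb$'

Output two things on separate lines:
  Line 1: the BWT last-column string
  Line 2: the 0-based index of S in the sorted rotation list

All 12 rotations (rotation i = S[i:]+S[:i]):
  rot[0] = BabdDDcDEEb$
  rot[1] = abdDDcDEEb$B
  rot[2] = bdDDcDEEb$Ba
  rot[3] = dDDcDEEb$Bab
  rot[4] = DDcDEEb$Babd
  rot[5] = DcDEEb$BabdD
  rot[6] = cDEEb$BabdDD
  rot[7] = DEEb$BabdDDc
  rot[8] = EEb$BabdDDcD
  rot[9] = Eb$BabdDDcDE
  rot[10] = b$BabdDDcDEE
  rot[11] = $BabdDDcDEEb
Sorted (with $ < everything):
  sorted[0] = $BabdDDcDEEb  (last char: 'b')
  sorted[1] = BabdDDcDEEb$  (last char: '$')
  sorted[2] = DDcDEEb$Babd  (last char: 'd')
  sorted[3] = DEEb$BabdDDc  (last char: 'c')
  sorted[4] = DcDEEb$BabdD  (last char: 'D')
  sorted[5] = EEb$BabdDDcD  (last char: 'D')
  sorted[6] = Eb$BabdDDcDE  (last char: 'E')
  sorted[7] = abdDDcDEEb$B  (last char: 'B')
  sorted[8] = b$BabdDDcDEE  (last char: 'E')
  sorted[9] = bdDDcDEEb$Ba  (last char: 'a')
  sorted[10] = cDEEb$BabdDD  (last char: 'D')
  sorted[11] = dDDcDEEb$Bab  (last char: 'b')
Last column: b$dcDDEBEaDb
Original string S is at sorted index 1

Answer: b$dcDDEBEaDb
1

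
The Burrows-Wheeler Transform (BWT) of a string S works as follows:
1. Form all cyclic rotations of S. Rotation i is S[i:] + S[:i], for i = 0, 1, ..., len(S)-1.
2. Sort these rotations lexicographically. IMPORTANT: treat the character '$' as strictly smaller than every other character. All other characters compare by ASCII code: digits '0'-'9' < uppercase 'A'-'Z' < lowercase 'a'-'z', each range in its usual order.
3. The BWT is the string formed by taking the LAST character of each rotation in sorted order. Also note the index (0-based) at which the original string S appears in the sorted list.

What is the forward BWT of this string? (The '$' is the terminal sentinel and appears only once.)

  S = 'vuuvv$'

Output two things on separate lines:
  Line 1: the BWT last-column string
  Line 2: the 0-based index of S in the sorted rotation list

Answer: vvuv$u
4

Derivation:
All 6 rotations (rotation i = S[i:]+S[:i]):
  rot[0] = vuuvv$
  rot[1] = uuvv$v
  rot[2] = uvv$vu
  rot[3] = vv$vuu
  rot[4] = v$vuuv
  rot[5] = $vuuvv
Sorted (with $ < everything):
  sorted[0] = $vuuvv  (last char: 'v')
  sorted[1] = uuvv$v  (last char: 'v')
  sorted[2] = uvv$vu  (last char: 'u')
  sorted[3] = v$vuuv  (last char: 'v')
  sorted[4] = vuuvv$  (last char: '$')
  sorted[5] = vv$vuu  (last char: 'u')
Last column: vvuv$u
Original string S is at sorted index 4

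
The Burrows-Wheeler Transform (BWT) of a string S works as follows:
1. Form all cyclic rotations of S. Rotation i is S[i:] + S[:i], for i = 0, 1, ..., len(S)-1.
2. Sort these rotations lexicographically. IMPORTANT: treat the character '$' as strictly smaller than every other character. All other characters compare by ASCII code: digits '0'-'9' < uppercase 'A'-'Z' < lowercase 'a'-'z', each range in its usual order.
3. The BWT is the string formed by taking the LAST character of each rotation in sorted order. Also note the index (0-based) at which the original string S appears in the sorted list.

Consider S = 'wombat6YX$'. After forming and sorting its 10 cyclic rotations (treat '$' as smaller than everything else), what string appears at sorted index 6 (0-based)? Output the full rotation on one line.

All 10 rotations (rotation i = S[i:]+S[:i]):
  rot[0] = wombat6YX$
  rot[1] = ombat6YX$w
  rot[2] = mbat6YX$wo
  rot[3] = bat6YX$wom
  rot[4] = at6YX$womb
  rot[5] = t6YX$womba
  rot[6] = 6YX$wombat
  rot[7] = YX$wombat6
  rot[8] = X$wombat6Y
  rot[9] = $wombat6YX
Sorted (with $ < everything):
  sorted[0] = $wombat6YX
  sorted[1] = 6YX$wombat
  sorted[2] = X$wombat6Y
  sorted[3] = YX$wombat6
  sorted[4] = at6YX$womb
  sorted[5] = bat6YX$wom
  sorted[6] = mbat6YX$wo
  sorted[7] = ombat6YX$w
  sorted[8] = t6YX$womba
  sorted[9] = wombat6YX$
sorted[6] = mbat6YX$wo

Answer: mbat6YX$wo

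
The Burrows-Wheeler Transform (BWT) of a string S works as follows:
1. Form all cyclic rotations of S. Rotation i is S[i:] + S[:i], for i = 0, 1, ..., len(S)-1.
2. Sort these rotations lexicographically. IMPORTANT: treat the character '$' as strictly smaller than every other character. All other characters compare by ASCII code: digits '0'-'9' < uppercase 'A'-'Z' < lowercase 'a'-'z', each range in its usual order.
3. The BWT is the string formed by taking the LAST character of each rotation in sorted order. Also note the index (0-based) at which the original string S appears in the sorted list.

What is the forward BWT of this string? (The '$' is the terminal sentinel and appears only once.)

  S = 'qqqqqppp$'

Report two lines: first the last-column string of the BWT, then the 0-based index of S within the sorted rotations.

All 9 rotations (rotation i = S[i:]+S[:i]):
  rot[0] = qqqqqppp$
  rot[1] = qqqqppp$q
  rot[2] = qqqppp$qq
  rot[3] = qqppp$qqq
  rot[4] = qppp$qqqq
  rot[5] = ppp$qqqqq
  rot[6] = pp$qqqqqp
  rot[7] = p$qqqqqpp
  rot[8] = $qqqqqppp
Sorted (with $ < everything):
  sorted[0] = $qqqqqppp  (last char: 'p')
  sorted[1] = p$qqqqqpp  (last char: 'p')
  sorted[2] = pp$qqqqqp  (last char: 'p')
  sorted[3] = ppp$qqqqq  (last char: 'q')
  sorted[4] = qppp$qqqq  (last char: 'q')
  sorted[5] = qqppp$qqq  (last char: 'q')
  sorted[6] = qqqppp$qq  (last char: 'q')
  sorted[7] = qqqqppp$q  (last char: 'q')
  sorted[8] = qqqqqppp$  (last char: '$')
Last column: pppqqqqq$
Original string S is at sorted index 8

Answer: pppqqqqq$
8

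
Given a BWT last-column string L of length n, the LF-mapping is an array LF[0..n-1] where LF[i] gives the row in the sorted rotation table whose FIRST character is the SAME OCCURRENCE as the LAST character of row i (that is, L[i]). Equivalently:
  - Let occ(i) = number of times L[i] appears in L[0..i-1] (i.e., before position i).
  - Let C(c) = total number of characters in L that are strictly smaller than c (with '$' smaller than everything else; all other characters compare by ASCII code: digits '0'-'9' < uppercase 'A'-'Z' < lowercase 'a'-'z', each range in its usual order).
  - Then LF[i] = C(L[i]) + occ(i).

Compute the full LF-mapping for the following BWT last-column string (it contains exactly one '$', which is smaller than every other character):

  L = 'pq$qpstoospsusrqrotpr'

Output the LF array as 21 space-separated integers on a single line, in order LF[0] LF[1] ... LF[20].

Char counts: '$':1, 'o':3, 'p':4, 'q':3, 'r':3, 's':4, 't':2, 'u':1
C (first-col start): C('$')=0, C('o')=1, C('p')=4, C('q')=8, C('r')=11, C('s')=14, C('t')=18, C('u')=20
L[0]='p': occ=0, LF[0]=C('p')+0=4+0=4
L[1]='q': occ=0, LF[1]=C('q')+0=8+0=8
L[2]='$': occ=0, LF[2]=C('$')+0=0+0=0
L[3]='q': occ=1, LF[3]=C('q')+1=8+1=9
L[4]='p': occ=1, LF[4]=C('p')+1=4+1=5
L[5]='s': occ=0, LF[5]=C('s')+0=14+0=14
L[6]='t': occ=0, LF[6]=C('t')+0=18+0=18
L[7]='o': occ=0, LF[7]=C('o')+0=1+0=1
L[8]='o': occ=1, LF[8]=C('o')+1=1+1=2
L[9]='s': occ=1, LF[9]=C('s')+1=14+1=15
L[10]='p': occ=2, LF[10]=C('p')+2=4+2=6
L[11]='s': occ=2, LF[11]=C('s')+2=14+2=16
L[12]='u': occ=0, LF[12]=C('u')+0=20+0=20
L[13]='s': occ=3, LF[13]=C('s')+3=14+3=17
L[14]='r': occ=0, LF[14]=C('r')+0=11+0=11
L[15]='q': occ=2, LF[15]=C('q')+2=8+2=10
L[16]='r': occ=1, LF[16]=C('r')+1=11+1=12
L[17]='o': occ=2, LF[17]=C('o')+2=1+2=3
L[18]='t': occ=1, LF[18]=C('t')+1=18+1=19
L[19]='p': occ=3, LF[19]=C('p')+3=4+3=7
L[20]='r': occ=2, LF[20]=C('r')+2=11+2=13

Answer: 4 8 0 9 5 14 18 1 2 15 6 16 20 17 11 10 12 3 19 7 13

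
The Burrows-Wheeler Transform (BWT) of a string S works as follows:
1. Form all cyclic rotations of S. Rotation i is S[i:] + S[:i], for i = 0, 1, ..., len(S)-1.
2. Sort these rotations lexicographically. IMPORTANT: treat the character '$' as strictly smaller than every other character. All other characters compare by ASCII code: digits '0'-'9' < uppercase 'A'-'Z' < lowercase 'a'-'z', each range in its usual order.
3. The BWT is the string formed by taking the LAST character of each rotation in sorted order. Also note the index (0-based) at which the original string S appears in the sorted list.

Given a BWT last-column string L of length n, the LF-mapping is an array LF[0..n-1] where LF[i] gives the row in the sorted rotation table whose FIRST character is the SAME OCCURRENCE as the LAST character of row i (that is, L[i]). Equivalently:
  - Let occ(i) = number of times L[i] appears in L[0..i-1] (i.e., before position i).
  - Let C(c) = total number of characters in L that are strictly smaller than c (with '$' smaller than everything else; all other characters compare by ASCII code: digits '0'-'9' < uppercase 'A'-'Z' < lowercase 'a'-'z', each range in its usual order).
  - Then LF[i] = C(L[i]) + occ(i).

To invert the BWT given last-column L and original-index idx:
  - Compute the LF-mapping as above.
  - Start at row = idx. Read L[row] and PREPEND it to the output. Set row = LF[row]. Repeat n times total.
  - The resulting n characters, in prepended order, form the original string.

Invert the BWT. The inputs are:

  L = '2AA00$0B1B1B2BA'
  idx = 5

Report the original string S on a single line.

LF mapping: 6 8 9 1 2 0 3 11 4 12 5 13 7 14 10
Walk LF starting at row 5, prepending L[row]:
  step 1: row=5, L[5]='$', prepend. Next row=LF[5]=0
  step 2: row=0, L[0]='2', prepend. Next row=LF[0]=6
  step 3: row=6, L[6]='0', prepend. Next row=LF[6]=3
  step 4: row=3, L[3]='0', prepend. Next row=LF[3]=1
  step 5: row=1, L[1]='A', prepend. Next row=LF[1]=8
  step 6: row=8, L[8]='1', prepend. Next row=LF[8]=4
  step 7: row=4, L[4]='0', prepend. Next row=LF[4]=2
  step 8: row=2, L[2]='A', prepend. Next row=LF[2]=9
  step 9: row=9, L[9]='B', prepend. Next row=LF[9]=12
  step 10: row=12, L[12]='2', prepend. Next row=LF[12]=7
  step 11: row=7, L[7]='B', prepend. Next row=LF[7]=11
  step 12: row=11, L[11]='B', prepend. Next row=LF[11]=13
  step 13: row=13, L[13]='B', prepend. Next row=LF[13]=14
  step 14: row=14, L[14]='A', prepend. Next row=LF[14]=10
  step 15: row=10, L[10]='1', prepend. Next row=LF[10]=5
Reversed output: 1ABBB2BA01A002$

Answer: 1ABBB2BA01A002$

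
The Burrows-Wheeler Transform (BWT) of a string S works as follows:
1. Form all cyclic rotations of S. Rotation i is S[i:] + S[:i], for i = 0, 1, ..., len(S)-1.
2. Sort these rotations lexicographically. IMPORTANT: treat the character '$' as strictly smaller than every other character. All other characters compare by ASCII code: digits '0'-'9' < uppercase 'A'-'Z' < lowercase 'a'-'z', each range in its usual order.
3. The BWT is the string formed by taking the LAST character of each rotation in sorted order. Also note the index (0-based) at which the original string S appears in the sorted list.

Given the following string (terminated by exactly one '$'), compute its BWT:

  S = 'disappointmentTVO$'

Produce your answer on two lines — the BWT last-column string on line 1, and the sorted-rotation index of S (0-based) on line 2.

All 18 rotations (rotation i = S[i:]+S[:i]):
  rot[0] = disappointmentTVO$
  rot[1] = isappointmentTVO$d
  rot[2] = sappointmentTVO$di
  rot[3] = appointmentTVO$dis
  rot[4] = ppointmentTVO$disa
  rot[5] = pointmentTVO$disap
  rot[6] = ointmentTVO$disapp
  rot[7] = intmentTVO$disappo
  rot[8] = ntmentTVO$disappoi
  rot[9] = tmentTVO$disappoin
  rot[10] = mentTVO$disappoint
  rot[11] = entTVO$disappointm
  rot[12] = ntTVO$disappointme
  rot[13] = tTVO$disappointmen
  rot[14] = TVO$disappointment
  rot[15] = VO$disappointmentT
  rot[16] = O$disappointmentTV
  rot[17] = $disappointmentTVO
Sorted (with $ < everything):
  sorted[0] = $disappointmentTVO  (last char: 'O')
  sorted[1] = O$disappointmentTV  (last char: 'V')
  sorted[2] = TVO$disappointment  (last char: 't')
  sorted[3] = VO$disappointmentT  (last char: 'T')
  sorted[4] = appointmentTVO$dis  (last char: 's')
  sorted[5] = disappointmentTVO$  (last char: '$')
  sorted[6] = entTVO$disappointm  (last char: 'm')
  sorted[7] = intmentTVO$disappo  (last char: 'o')
  sorted[8] = isappointmentTVO$d  (last char: 'd')
  sorted[9] = mentTVO$disappoint  (last char: 't')
  sorted[10] = ntTVO$disappointme  (last char: 'e')
  sorted[11] = ntmentTVO$disappoi  (last char: 'i')
  sorted[12] = ointmentTVO$disapp  (last char: 'p')
  sorted[13] = pointmentTVO$disap  (last char: 'p')
  sorted[14] = ppointmentTVO$disa  (last char: 'a')
  sorted[15] = sappointmentTVO$di  (last char: 'i')
  sorted[16] = tTVO$disappointmen  (last char: 'n')
  sorted[17] = tmentTVO$disappoin  (last char: 'n')
Last column: OVtTs$modteippainn
Original string S is at sorted index 5

Answer: OVtTs$modteippainn
5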